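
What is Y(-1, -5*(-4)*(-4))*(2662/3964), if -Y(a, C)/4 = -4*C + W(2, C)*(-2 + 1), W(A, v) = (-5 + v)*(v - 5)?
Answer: 18381110/991 ≈ 18548.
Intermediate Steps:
W(A, v) = (-5 + v)**2 (W(A, v) = (-5 + v)*(-5 + v) = (-5 + v)**2)
Y(a, C) = 4*(-5 + C)**2 + 16*C (Y(a, C) = -4*(-4*C + (-5 + C)**2*(-2 + 1)) = -4*(-4*C + (-5 + C)**2*(-1)) = -4*(-4*C - (-5 + C)**2) = -4*(-(-5 + C)**2 - 4*C) = 4*(-5 + C)**2 + 16*C)
Y(-1, -5*(-4)*(-4))*(2662/3964) = (4*(-5 - 5*(-4)*(-4))**2 + 16*(-5*(-4)*(-4)))*(2662/3964) = (4*(-5 + 20*(-4))**2 + 16*(20*(-4)))*(2662*(1/3964)) = (4*(-5 - 80)**2 + 16*(-80))*(1331/1982) = (4*(-85)**2 - 1280)*(1331/1982) = (4*7225 - 1280)*(1331/1982) = (28900 - 1280)*(1331/1982) = 27620*(1331/1982) = 18381110/991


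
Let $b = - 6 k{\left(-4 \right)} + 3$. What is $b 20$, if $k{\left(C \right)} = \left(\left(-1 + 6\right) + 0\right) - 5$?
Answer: $60$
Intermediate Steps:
$k{\left(C \right)} = 0$ ($k{\left(C \right)} = \left(5 + 0\right) - 5 = 5 - 5 = 0$)
$b = 3$ ($b = \left(-6\right) 0 + 3 = 0 + 3 = 3$)
$b 20 = 3 \cdot 20 = 60$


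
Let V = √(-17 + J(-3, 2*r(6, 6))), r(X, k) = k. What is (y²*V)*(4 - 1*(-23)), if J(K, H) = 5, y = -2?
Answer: 216*I*√3 ≈ 374.12*I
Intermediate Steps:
V = 2*I*√3 (V = √(-17 + 5) = √(-12) = 2*I*√3 ≈ 3.4641*I)
(y²*V)*(4 - 1*(-23)) = ((-2)²*(2*I*√3))*(4 - 1*(-23)) = (4*(2*I*√3))*(4 + 23) = (8*I*√3)*27 = 216*I*√3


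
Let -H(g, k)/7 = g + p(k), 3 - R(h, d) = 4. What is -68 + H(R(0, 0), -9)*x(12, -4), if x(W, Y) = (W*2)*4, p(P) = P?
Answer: 6652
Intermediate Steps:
x(W, Y) = 8*W (x(W, Y) = (2*W)*4 = 8*W)
R(h, d) = -1 (R(h, d) = 3 - 1*4 = 3 - 4 = -1)
H(g, k) = -7*g - 7*k (H(g, k) = -7*(g + k) = -7*g - 7*k)
-68 + H(R(0, 0), -9)*x(12, -4) = -68 + (-7*(-1) - 7*(-9))*(8*12) = -68 + (7 + 63)*96 = -68 + 70*96 = -68 + 6720 = 6652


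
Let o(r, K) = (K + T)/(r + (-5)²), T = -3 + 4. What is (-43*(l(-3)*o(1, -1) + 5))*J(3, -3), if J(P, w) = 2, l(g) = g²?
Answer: -430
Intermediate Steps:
T = 1
o(r, K) = (1 + K)/(25 + r) (o(r, K) = (K + 1)/(r + (-5)²) = (1 + K)/(r + 25) = (1 + K)/(25 + r))
(-43*(l(-3)*o(1, -1) + 5))*J(3, -3) = -43*((-3)²*((1 - 1)/(25 + 1)) + 5)*2 = -43*(9*(0/26) + 5)*2 = -43*(9*((1/26)*0) + 5)*2 = -43*(9*0 + 5)*2 = -43*(0 + 5)*2 = -43*5*2 = -215*2 = -430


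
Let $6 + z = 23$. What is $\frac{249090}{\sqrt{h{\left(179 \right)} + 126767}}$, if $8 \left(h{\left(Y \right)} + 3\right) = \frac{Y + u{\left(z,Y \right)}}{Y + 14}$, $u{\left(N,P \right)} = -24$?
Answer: $\frac{166060 \sqrt{75549375606}}{65241257} \approx 699.61$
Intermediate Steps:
$z = 17$ ($z = -6 + 23 = 17$)
$h{\left(Y \right)} = -3 + \frac{-24 + Y}{8 \left(14 + Y\right)}$ ($h{\left(Y \right)} = -3 + \frac{\left(Y - 24\right) \frac{1}{Y + 14}}{8} = -3 + \frac{\left(-24 + Y\right) \frac{1}{14 + Y}}{8} = -3 + \frac{\frac{1}{14 + Y} \left(-24 + Y\right)}{8} = -3 + \frac{-24 + Y}{8 \left(14 + Y\right)}$)
$\frac{249090}{\sqrt{h{\left(179 \right)} + 126767}} = \frac{249090}{\sqrt{\frac{-360 - 4117}{8 \left(14 + 179\right)} + 126767}} = \frac{249090}{\sqrt{\frac{-360 - 4117}{8 \cdot 193} + 126767}} = \frac{249090}{\sqrt{\frac{1}{8} \cdot \frac{1}{193} \left(-4477\right) + 126767}} = \frac{249090}{\sqrt{- \frac{4477}{1544} + 126767}} = \frac{249090}{\sqrt{\frac{195723771}{1544}}} = \frac{249090}{\frac{1}{772} \sqrt{75549375606}} = 249090 \frac{2 \sqrt{75549375606}}{195723771} = \frac{166060 \sqrt{75549375606}}{65241257}$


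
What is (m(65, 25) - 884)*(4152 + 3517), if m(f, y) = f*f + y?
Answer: 25813854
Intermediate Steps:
m(f, y) = y + f² (m(f, y) = f² + y = y + f²)
(m(65, 25) - 884)*(4152 + 3517) = ((25 + 65²) - 884)*(4152 + 3517) = ((25 + 4225) - 884)*7669 = (4250 - 884)*7669 = 3366*7669 = 25813854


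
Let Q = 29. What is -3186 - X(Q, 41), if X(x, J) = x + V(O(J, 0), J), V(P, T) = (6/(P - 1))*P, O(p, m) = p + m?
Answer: -64423/20 ≈ -3221.1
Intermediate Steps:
O(p, m) = m + p
V(P, T) = 6*P/(-1 + P) (V(P, T) = (6/(-1 + P))*P = 6*P/(-1 + P))
X(x, J) = x + 6*J/(-1 + J) (X(x, J) = x + 6*(0 + J)/(-1 + (0 + J)) = x + 6*J/(-1 + J))
-3186 - X(Q, 41) = -3186 - (6*41 + 29*(-1 + 41))/(-1 + 41) = -3186 - (246 + 29*40)/40 = -3186 - (246 + 1160)/40 = -3186 - 1406/40 = -3186 - 1*703/20 = -3186 - 703/20 = -64423/20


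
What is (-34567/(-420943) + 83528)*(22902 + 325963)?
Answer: 12266289277580415/420943 ≈ 2.9140e+10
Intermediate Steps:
(-34567/(-420943) + 83528)*(22902 + 325963) = (-34567*(-1/420943) + 83528)*348865 = (34567/420943 + 83528)*348865 = (35160561471/420943)*348865 = 12266289277580415/420943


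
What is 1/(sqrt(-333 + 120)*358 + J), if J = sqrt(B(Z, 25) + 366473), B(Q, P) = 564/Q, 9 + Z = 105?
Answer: 4/(3*sqrt(651518) + 1432*I*sqrt(213)) ≈ 2.1882e-5 - 0.00018886*I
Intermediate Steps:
Z = 96 (Z = -9 + 105 = 96)
J = 3*sqrt(651518)/4 (J = sqrt(564/96 + 366473) = sqrt(564*(1/96) + 366473) = sqrt(47/8 + 366473) = sqrt(2931831/8) = 3*sqrt(651518)/4 ≈ 605.38)
1/(sqrt(-333 + 120)*358 + J) = 1/(sqrt(-333 + 120)*358 + 3*sqrt(651518)/4) = 1/(sqrt(-213)*358 + 3*sqrt(651518)/4) = 1/((I*sqrt(213))*358 + 3*sqrt(651518)/4) = 1/(358*I*sqrt(213) + 3*sqrt(651518)/4) = 1/(3*sqrt(651518)/4 + 358*I*sqrt(213))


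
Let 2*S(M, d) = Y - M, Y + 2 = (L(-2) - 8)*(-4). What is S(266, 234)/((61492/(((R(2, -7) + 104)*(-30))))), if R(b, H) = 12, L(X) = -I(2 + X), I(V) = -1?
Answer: 104400/15373 ≈ 6.7911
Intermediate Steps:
L(X) = 1 (L(X) = -1*(-1) = 1)
Y = 26 (Y = -2 + (1 - 8)*(-4) = -2 - 7*(-4) = -2 + 28 = 26)
S(M, d) = 13 - M/2 (S(M, d) = (26 - M)/2 = 13 - M/2)
S(266, 234)/((61492/(((R(2, -7) + 104)*(-30))))) = (13 - ½*266)/((61492/(((12 + 104)*(-30))))) = (13 - 133)/((61492/((116*(-30))))) = -120/(61492/(-3480)) = -120/(61492*(-1/3480)) = -120/(-15373/870) = -120*(-870/15373) = 104400/15373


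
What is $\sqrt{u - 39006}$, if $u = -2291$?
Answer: $i \sqrt{41297} \approx 203.22 i$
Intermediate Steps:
$\sqrt{u - 39006} = \sqrt{-2291 - 39006} = \sqrt{-41297} = i \sqrt{41297}$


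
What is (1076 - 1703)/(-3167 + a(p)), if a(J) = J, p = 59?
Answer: 209/1036 ≈ 0.20174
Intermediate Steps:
(1076 - 1703)/(-3167 + a(p)) = (1076 - 1703)/(-3167 + 59) = -627/(-3108) = -627*(-1/3108) = 209/1036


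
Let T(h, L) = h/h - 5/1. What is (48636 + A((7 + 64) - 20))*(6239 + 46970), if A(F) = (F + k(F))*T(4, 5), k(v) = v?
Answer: 2566163652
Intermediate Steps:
T(h, L) = -4 (T(h, L) = 1 - 5*1 = 1 - 5 = -4)
A(F) = -8*F (A(F) = (F + F)*(-4) = (2*F)*(-4) = -8*F)
(48636 + A((7 + 64) - 20))*(6239 + 46970) = (48636 - 8*((7 + 64) - 20))*(6239 + 46970) = (48636 - 8*(71 - 20))*53209 = (48636 - 8*51)*53209 = (48636 - 408)*53209 = 48228*53209 = 2566163652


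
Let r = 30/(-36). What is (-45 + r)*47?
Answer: -12925/6 ≈ -2154.2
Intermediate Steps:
r = -⅚ (r = 30*(-1/36) = -⅚ ≈ -0.83333)
(-45 + r)*47 = (-45 - ⅚)*47 = -275/6*47 = -12925/6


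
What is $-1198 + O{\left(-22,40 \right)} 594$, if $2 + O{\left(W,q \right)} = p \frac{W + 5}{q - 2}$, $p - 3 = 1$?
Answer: $- \frac{65530}{19} \approx -3448.9$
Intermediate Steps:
$p = 4$ ($p = 3 + 1 = 4$)
$O{\left(W,q \right)} = -2 + \frac{4 \left(5 + W\right)}{-2 + q}$ ($O{\left(W,q \right)} = -2 + 4 \frac{W + 5}{q - 2} = -2 + 4 \frac{5 + W}{-2 + q} = -2 + \frac{4 \left(5 + W\right)}{-2 + q}$)
$-1198 + O{\left(-22,40 \right)} 594 = -1198 + \frac{2 \left(12 - 40 + 2 \left(-22\right)\right)}{-2 + 40} \cdot 594 = -1198 + \frac{2 \left(12 - 40 - 44\right)}{38} \cdot 594 = -1198 + 2 \cdot \frac{1}{38} \left(-72\right) 594 = -1198 - \frac{42768}{19} = - \frac{65530}{19}$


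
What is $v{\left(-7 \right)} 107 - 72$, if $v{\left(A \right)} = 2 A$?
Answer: $-1570$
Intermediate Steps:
$v{\left(-7 \right)} 107 - 72 = 2 \left(-7\right) 107 - 72 = \left(-14\right) 107 - 72 = -1498 - 72 = -1570$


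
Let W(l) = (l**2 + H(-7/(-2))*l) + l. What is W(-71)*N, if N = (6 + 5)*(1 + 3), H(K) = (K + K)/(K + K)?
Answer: 215556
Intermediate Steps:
H(K) = 1 (H(K) = (2*K)/((2*K)) = (2*K)*(1/(2*K)) = 1)
W(l) = l**2 + 2*l (W(l) = (l**2 + 1*l) + l = (l**2 + l) + l = (l + l**2) + l = l**2 + 2*l)
N = 44 (N = 11*4 = 44)
W(-71)*N = -71*(2 - 71)*44 = -71*(-69)*44 = 4899*44 = 215556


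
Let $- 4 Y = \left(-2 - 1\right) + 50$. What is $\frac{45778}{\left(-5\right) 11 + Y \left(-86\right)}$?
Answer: $\frac{91556}{1911} \approx 47.91$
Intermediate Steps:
$Y = - \frac{47}{4}$ ($Y = - \frac{\left(-2 - 1\right) + 50}{4} = - \frac{-3 + 50}{4} = \left(- \frac{1}{4}\right) 47 = - \frac{47}{4} \approx -11.75$)
$\frac{45778}{\left(-5\right) 11 + Y \left(-86\right)} = \frac{45778}{\left(-5\right) 11 - - \frac{2021}{2}} = \frac{45778}{-55 + \frac{2021}{2}} = \frac{45778}{\frac{1911}{2}} = 45778 \cdot \frac{2}{1911} = \frac{91556}{1911}$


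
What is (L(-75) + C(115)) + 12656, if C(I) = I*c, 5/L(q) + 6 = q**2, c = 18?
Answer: 82745399/5619 ≈ 14726.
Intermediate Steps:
L(q) = 5/(-6 + q**2)
C(I) = 18*I (C(I) = I*18 = 18*I)
(L(-75) + C(115)) + 12656 = (5/(-6 + (-75)**2) + 18*115) + 12656 = (5/(-6 + 5625) + 2070) + 12656 = (5/5619 + 2070) + 12656 = 11631335/5619 + 12656 = 82745399/5619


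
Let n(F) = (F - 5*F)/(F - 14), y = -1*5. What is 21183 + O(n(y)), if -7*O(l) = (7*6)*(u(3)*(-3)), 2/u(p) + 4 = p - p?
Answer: 21174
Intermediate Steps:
y = -5
n(F) = -4*F/(-14 + F) (n(F) = (-4*F)/(-14 + F) = -4*F/(-14 + F))
u(p) = -½ (u(p) = 2/(-4 + (p - p)) = 2/(-4 + 0) = 2/(-4) = 2*(-¼) = -½)
O(l) = -9 (O(l) = -7*6*(-½*(-3))/7 = -6*3/2 = -⅐*63 = -9)
21183 + O(n(y)) = 21183 - 9 = 21174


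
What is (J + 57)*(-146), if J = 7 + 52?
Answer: -16936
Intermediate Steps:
J = 59
(J + 57)*(-146) = (59 + 57)*(-146) = 116*(-146) = -16936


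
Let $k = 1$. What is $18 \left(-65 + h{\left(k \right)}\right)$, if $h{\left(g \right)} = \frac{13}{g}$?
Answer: $-936$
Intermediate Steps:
$18 \left(-65 + h{\left(k \right)}\right) = 18 \left(-65 + \frac{13}{1}\right) = 18 \left(-65 + 13 \cdot 1\right) = 18 \left(-65 + 13\right) = 18 \left(-52\right) = -936$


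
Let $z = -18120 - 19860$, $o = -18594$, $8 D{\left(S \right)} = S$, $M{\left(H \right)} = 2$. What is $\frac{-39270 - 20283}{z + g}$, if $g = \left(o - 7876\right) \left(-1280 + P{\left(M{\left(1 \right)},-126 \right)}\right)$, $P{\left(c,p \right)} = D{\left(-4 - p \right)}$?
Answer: $- \frac{119106}{66879905} \approx -0.0017809$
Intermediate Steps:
$D{\left(S \right)} = \frac{S}{8}$
$P{\left(c,p \right)} = - \frac{1}{2} - \frac{p}{8}$ ($P{\left(c,p \right)} = \frac{-4 - p}{8} = - \frac{1}{2} - \frac{p}{8}$)
$z = -37980$ ($z = -18120 - 19860 = -37980$)
$g = \frac{66955865}{2}$ ($g = \left(-18594 - 7876\right) \left(-1280 - - \frac{61}{4}\right) = - 26470 \left(-1280 + \left(- \frac{1}{2} + \frac{63}{4}\right)\right) = - 26470 \left(-1280 + \frac{61}{4}\right) = \left(-26470\right) \left(- \frac{5059}{4}\right) = \frac{66955865}{2} \approx 3.3478 \cdot 10^{7}$)
$\frac{-39270 - 20283}{z + g} = \frac{-39270 - 20283}{-37980 + \frac{66955865}{2}} = - \frac{59553}{\frac{66879905}{2}} = \left(-59553\right) \frac{2}{66879905} = - \frac{119106}{66879905}$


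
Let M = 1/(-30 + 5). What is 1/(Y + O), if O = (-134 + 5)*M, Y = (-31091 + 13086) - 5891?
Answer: -25/597271 ≈ -4.1857e-5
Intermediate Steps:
M = -1/25 (M = 1/(-25) = -1/25 ≈ -0.040000)
Y = -23896 (Y = -18005 - 5891 = -23896)
O = 129/25 (O = (-134 + 5)*(-1/25) = -129*(-1/25) = 129/25 ≈ 5.1600)
1/(Y + O) = 1/(-23896 + 129/25) = 1/(-597271/25) = -25/597271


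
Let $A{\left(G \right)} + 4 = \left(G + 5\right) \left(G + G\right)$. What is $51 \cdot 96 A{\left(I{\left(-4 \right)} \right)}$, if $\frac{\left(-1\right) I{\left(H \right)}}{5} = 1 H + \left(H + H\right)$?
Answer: $38169216$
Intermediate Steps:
$I{\left(H \right)} = - 15 H$ ($I{\left(H \right)} = - 5 \left(1 H + \left(H + H\right)\right) = - 5 \left(H + 2 H\right) = - 5 \cdot 3 H = - 15 H$)
$A{\left(G \right)} = -4 + 2 G \left(5 + G\right)$ ($A{\left(G \right)} = -4 + \left(G + 5\right) \left(G + G\right) = -4 + \left(5 + G\right) 2 G = -4 + 2 G \left(5 + G\right)$)
$51 \cdot 96 A{\left(I{\left(-4 \right)} \right)} = 51 \cdot 96 \left(-4 + 2 \left(\left(-15\right) \left(-4\right)\right)^{2} + 10 \left(\left(-15\right) \left(-4\right)\right)\right) = 4896 \left(-4 + 2 \cdot 60^{2} + 10 \cdot 60\right) = 4896 \left(-4 + 2 \cdot 3600 + 600\right) = 4896 \left(-4 + 7200 + 600\right) = 4896 \cdot 7796 = 38169216$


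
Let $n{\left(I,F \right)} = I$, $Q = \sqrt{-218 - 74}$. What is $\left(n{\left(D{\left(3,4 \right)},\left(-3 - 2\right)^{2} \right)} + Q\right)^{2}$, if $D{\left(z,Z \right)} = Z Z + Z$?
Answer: $108 + 80 i \sqrt{73} \approx 108.0 + 683.52 i$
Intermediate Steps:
$D{\left(z,Z \right)} = Z + Z^{2}$ ($D{\left(z,Z \right)} = Z^{2} + Z = Z + Z^{2}$)
$Q = 2 i \sqrt{73}$ ($Q = \sqrt{-292} = 2 i \sqrt{73} \approx 17.088 i$)
$\left(n{\left(D{\left(3,4 \right)},\left(-3 - 2\right)^{2} \right)} + Q\right)^{2} = \left(4 \left(1 + 4\right) + 2 i \sqrt{73}\right)^{2} = \left(4 \cdot 5 + 2 i \sqrt{73}\right)^{2} = \left(20 + 2 i \sqrt{73}\right)^{2}$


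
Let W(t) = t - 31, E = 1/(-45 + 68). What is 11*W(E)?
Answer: -7832/23 ≈ -340.52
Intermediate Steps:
E = 1/23 ≈ 0.043478
W(t) = -31 + t
11*W(E) = 11*(-31 + 1/23) = 11*(-712/23) = -7832/23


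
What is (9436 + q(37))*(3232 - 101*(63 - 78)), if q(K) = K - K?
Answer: 44792692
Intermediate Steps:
q(K) = 0
(9436 + q(37))*(3232 - 101*(63 - 78)) = (9436 + 0)*(3232 - 101*(63 - 78)) = 9436*(3232 - 101*(-15)) = 9436*(3232 + 1515) = 9436*4747 = 44792692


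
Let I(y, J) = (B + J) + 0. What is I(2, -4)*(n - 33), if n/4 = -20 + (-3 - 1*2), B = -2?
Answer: 798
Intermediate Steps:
I(y, J) = -2 + J (I(y, J) = (-2 + J) + 0 = -2 + J)
n = -100 (n = 4*(-20 + (-3 - 1*2)) = 4*(-20 + (-3 - 2)) = 4*(-20 - 5) = 4*(-25) = -100)
I(2, -4)*(n - 33) = (-2 - 4)*(-100 - 33) = -6*(-133) = 798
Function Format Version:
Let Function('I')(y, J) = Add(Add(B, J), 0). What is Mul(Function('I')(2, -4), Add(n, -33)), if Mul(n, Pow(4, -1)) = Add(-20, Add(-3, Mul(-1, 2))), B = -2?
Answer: 798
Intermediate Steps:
Function('I')(y, J) = Add(-2, J) (Function('I')(y, J) = Add(Add(-2, J), 0) = Add(-2, J))
n = -100 (n = Mul(4, Add(-20, Add(-3, Mul(-1, 2)))) = Mul(4, Add(-20, Add(-3, -2))) = Mul(4, Add(-20, -5)) = Mul(4, -25) = -100)
Mul(Function('I')(2, -4), Add(n, -33)) = Mul(Add(-2, -4), Add(-100, -33)) = Mul(-6, -133) = 798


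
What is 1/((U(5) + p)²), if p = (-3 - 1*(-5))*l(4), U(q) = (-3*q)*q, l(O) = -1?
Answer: 1/5929 ≈ 0.00016866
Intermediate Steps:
U(q) = -3*q²
p = -2 (p = (-3 - 1*(-5))*(-1) = (-3 + 5)*(-1) = 2*(-1) = -2)
1/((U(5) + p)²) = 1/((-3*5² - 2)²) = 1/((-3*25 - 2)²) = 1/((-75 - 2)²) = 1/((-77)²) = 1/5929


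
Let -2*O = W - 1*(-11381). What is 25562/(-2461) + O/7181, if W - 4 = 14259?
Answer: -215115664/17672441 ≈ -12.172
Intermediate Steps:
W = 14263 (W = 4 + 14259 = 14263)
O = -12822 (O = -(14263 - 1*(-11381))/2 = -(14263 + 11381)/2 = -1/2*25644 = -12822)
25562/(-2461) + O/7181 = 25562/(-2461) - 12822/7181 = 25562*(-1/2461) - 12822*1/7181 = -25562/2461 - 12822/7181 = -215115664/17672441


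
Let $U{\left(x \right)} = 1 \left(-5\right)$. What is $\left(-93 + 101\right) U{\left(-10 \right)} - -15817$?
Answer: $15777$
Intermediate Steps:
$U{\left(x \right)} = -5$
$\left(-93 + 101\right) U{\left(-10 \right)} - -15817 = \left(-93 + 101\right) \left(-5\right) - -15817 = 8 \left(-5\right) + 15817 = -40 + 15817 = 15777$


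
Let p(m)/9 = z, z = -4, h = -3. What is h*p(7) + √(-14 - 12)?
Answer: 108 + I*√26 ≈ 108.0 + 5.099*I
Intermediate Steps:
p(m) = -36 (p(m) = 9*(-4) = -36)
h*p(7) + √(-14 - 12) = -3*(-36) + √(-14 - 12) = 108 + √(-26) = 108 + I*√26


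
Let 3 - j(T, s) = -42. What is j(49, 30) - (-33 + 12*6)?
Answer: 6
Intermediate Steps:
j(T, s) = 45 (j(T, s) = 3 - 1*(-42) = 3 + 42 = 45)
j(49, 30) - (-33 + 12*6) = 45 - (-33 + 12*6) = 45 - (-33 + 72) = 45 - 1*39 = 45 - 39 = 6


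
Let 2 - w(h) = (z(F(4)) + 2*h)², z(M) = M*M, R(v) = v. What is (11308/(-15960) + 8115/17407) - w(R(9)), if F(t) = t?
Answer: 80133004481/69453930 ≈ 1153.8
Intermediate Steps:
z(M) = M²
w(h) = 2 - (16 + 2*h)² (w(h) = 2 - (4² + 2*h)² = 2 - (16 + 2*h)²)
(11308/(-15960) + 8115/17407) - w(R(9)) = (11308/(-15960) + 8115/17407) - (2 - 4*(8 + 9)²) = (11308*(-1/15960) + 8115*(1/17407)) - (2 - 4*17²) = (-2827/3990 + 8115/17407) - (2 - 4*289) = -16830739/69453930 - (2 - 1156) = -16830739/69453930 - 1*(-1154) = -16830739/69453930 + 1154 = 80133004481/69453930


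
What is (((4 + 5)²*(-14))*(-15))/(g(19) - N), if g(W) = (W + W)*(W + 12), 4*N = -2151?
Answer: 68040/6863 ≈ 9.9140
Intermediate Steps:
N = -2151/4 (N = (¼)*(-2151) = -2151/4 ≈ -537.75)
g(W) = 2*W*(12 + W) (g(W) = (2*W)*(12 + W) = 2*W*(12 + W))
(((4 + 5)²*(-14))*(-15))/(g(19) - N) = (((4 + 5)²*(-14))*(-15))/(2*19*(12 + 19) - 1*(-2151/4)) = ((9²*(-14))*(-15))/(2*19*31 + 2151/4) = ((81*(-14))*(-15))/(1178 + 2151/4) = (-1134*(-15))/(6863/4) = 17010*(4/6863) = 68040/6863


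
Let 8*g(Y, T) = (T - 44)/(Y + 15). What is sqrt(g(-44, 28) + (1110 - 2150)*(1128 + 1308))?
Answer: I*sqrt(2130622982)/29 ≈ 1591.7*I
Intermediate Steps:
g(Y, T) = (-44 + T)/(8*(15 + Y)) (g(Y, T) = ((T - 44)/(Y + 15))/8 = ((-44 + T)/(15 + Y))/8 = (-44 + T)/(8*(15 + Y)))
sqrt(g(-44, 28) + (1110 - 2150)*(1128 + 1308)) = sqrt((-44 + 28)/(8*(15 - 44)) + (1110 - 2150)*(1128 + 1308)) = sqrt((1/8)*(-16)/(-29) - 1040*2436) = sqrt((1/8)*(-1/29)*(-16) - 2533440) = sqrt(2/29 - 2533440) = sqrt(-73469758/29) = I*sqrt(2130622982)/29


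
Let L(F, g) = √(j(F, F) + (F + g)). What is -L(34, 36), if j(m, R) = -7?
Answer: -3*√7 ≈ -7.9373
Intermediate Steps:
L(F, g) = √(-7 + F + g) (L(F, g) = √(-7 + (F + g)) = √(-7 + F + g))
-L(34, 36) = -√(-7 + 34 + 36) = -√63 = -3*√7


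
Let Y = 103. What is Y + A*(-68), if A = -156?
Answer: 10711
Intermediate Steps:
Y + A*(-68) = 103 - 156*(-68) = 103 + 10608 = 10711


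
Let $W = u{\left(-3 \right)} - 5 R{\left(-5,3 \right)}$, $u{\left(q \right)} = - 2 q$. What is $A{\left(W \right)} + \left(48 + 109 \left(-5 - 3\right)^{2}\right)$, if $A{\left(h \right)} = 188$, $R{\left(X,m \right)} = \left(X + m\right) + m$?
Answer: $7212$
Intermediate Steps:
$R{\left(X,m \right)} = X + 2 m$
$W = 1$ ($W = \left(-2\right) \left(-3\right) - 5 \left(-5 + 2 \cdot 3\right) = 6 - 5 \left(-5 + 6\right) = 6 - 5 = 1$)
$A{\left(W \right)} + \left(48 + 109 \left(-5 - 3\right)^{2}\right) = 188 + \left(48 + 109 \left(-5 - 3\right)^{2}\right) = 188 + \left(48 + 109 \left(-8\right)^{2}\right) = 188 + \left(48 + 109 \cdot 64\right) = 188 + \left(48 + 6976\right) = 188 + 7024 = 7212$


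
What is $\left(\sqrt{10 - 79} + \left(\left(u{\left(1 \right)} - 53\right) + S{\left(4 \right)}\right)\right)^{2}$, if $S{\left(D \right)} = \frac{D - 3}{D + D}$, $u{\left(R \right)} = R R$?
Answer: $\frac{167809}{64} - \frac{415 i \sqrt{69}}{4} \approx 2622.0 - 861.81 i$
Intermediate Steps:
$u{\left(R \right)} = R^{2}$
$S{\left(D \right)} = \frac{-3 + D}{2 D}$
$\left(\sqrt{10 - 79} + \left(\left(u{\left(1 \right)} - 53\right) + S{\left(4 \right)}\right)\right)^{2} = \left(\sqrt{10 - 79} - \left(53 - 1 - \frac{-3 + 4}{2 \cdot 4}\right)\right)^{2} = \left(\sqrt{-69} + \left(\left(1 - 53\right) + \frac{1}{2} \cdot \frac{1}{4} \cdot 1\right)\right)^{2} = \left(i \sqrt{69} + \left(-52 + \frac{1}{8}\right)\right)^{2} = \left(i \sqrt{69} - \frac{415}{8}\right)^{2} = \left(- \frac{415}{8} + i \sqrt{69}\right)^{2}$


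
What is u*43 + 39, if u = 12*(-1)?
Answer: -477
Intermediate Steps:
u = -12
u*43 + 39 = -12*43 + 39 = -516 + 39 = -477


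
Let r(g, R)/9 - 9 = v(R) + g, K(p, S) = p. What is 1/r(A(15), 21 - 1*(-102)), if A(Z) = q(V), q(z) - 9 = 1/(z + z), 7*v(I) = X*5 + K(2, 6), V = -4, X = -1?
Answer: 56/8793 ≈ 0.0063687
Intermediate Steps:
v(I) = -3/7 (v(I) = (-1*5 + 2)/7 = (-5 + 2)/7 = (1/7)*(-3) = -3/7)
q(z) = 9 + 1/(2*z) (q(z) = 9 + 1/(z + z) = 9 + 1/(2*z))
A(Z) = 71/8 (A(Z) = 9 + (1/2)/(-4) = 9 + (1/2)*(-1/4) = 9 - 1/8 = 71/8)
r(g, R) = 540/7 + 9*g (r(g, R) = 81 + 9*(-3/7 + g) = 81 + (-27/7 + 9*g) = 540/7 + 9*g)
1/r(A(15), 21 - 1*(-102)) = 1/(540/7 + 9*(71/8)) = 1/(540/7 + 639/8) = 1/(8793/56) = 56/8793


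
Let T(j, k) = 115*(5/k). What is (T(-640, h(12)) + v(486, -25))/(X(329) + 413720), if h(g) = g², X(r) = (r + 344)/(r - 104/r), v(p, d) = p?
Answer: 7630038583/6442367192208 ≈ 0.0011844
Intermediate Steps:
X(r) = (344 + r)/(r - 104/r)
T(j, k) = 575/k
(T(-640, h(12)) + v(486, -25))/(X(329) + 413720) = (575/(12²) + 486)/(329*(344 + 329)/(-104 + 329²) + 413720) = (575/144 + 486)/(329*673/(-104 + 108241) + 413720) = (575*(1/144) + 486)/(329*673/108137 + 413720) = (575/144 + 486)/(329*(1/108137)*673 + 413720) = 70559/(144*(221417/108137 + 413720)) = 70559/(144*(44738661057/108137)) = (70559/144)*(108137/44738661057) = 7630038583/6442367192208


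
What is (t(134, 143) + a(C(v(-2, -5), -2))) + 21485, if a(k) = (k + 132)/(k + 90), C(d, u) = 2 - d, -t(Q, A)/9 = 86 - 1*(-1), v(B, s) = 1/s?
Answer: 9544293/461 ≈ 20703.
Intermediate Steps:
t(Q, A) = -783 (t(Q, A) = -9*(86 - 1*(-1)) = -9*(86 + 1) = -9*87 = -783)
a(k) = (132 + k)/(90 + k)
(t(134, 143) + a(C(v(-2, -5), -2))) + 21485 = (-783 + (132 + (2 - 1/(-5)))/(90 + (2 - 1/(-5)))) + 21485 = (-783 + (132 + (2 - 1*(-⅕)))/(90 + (2 - 1*(-⅕)))) + 21485 = (-783 + (132 + (2 + ⅕))/(90 + (2 + ⅕))) + 21485 = (-783 + (132 + 11/5)/(90 + 11/5)) + 21485 = (-783 + (671/5)/(461/5)) + 21485 = (-783 + (5/461)*(671/5)) + 21485 = (-783 + 671/461) + 21485 = -360292/461 + 21485 = 9544293/461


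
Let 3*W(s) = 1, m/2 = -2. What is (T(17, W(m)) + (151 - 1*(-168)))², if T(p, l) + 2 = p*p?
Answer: 367236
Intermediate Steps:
m = -4 (m = 2*(-2) = -4)
W(s) = ⅓ (W(s) = (⅓)*1 = ⅓)
T(p, l) = -2 + p² (T(p, l) = -2 + p*p = -2 + p²)
(T(17, W(m)) + (151 - 1*(-168)))² = ((-2 + 17²) + (151 - 1*(-168)))² = ((-2 + 289) + (151 + 168))² = (287 + 319)² = 606² = 367236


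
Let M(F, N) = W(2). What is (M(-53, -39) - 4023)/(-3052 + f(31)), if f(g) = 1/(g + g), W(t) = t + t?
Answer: 249178/189223 ≈ 1.3168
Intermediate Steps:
W(t) = 2*t
M(F, N) = 4 (M(F, N) = 2*2 = 4)
f(g) = 1/(2*g)
(M(-53, -39) - 4023)/(-3052 + f(31)) = (4 - 4023)/(-3052 + (1/2)/31) = -4019/(-3052 + (1/2)*(1/31)) = -4019/(-3052 + 1/62) = -4019/(-189223/62) = -4019*(-62/189223) = 249178/189223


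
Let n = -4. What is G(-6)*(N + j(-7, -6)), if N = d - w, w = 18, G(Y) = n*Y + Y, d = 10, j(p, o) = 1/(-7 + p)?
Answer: -1017/7 ≈ -145.29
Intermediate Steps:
G(Y) = -3*Y (G(Y) = -4*Y + Y = -3*Y)
N = -8 (N = 10 - 1*18 = 10 - 18 = -8)
G(-6)*(N + j(-7, -6)) = (-3*(-6))*(-8 + 1/(-7 - 7)) = 18*(-8 + 1/(-14)) = 18*(-8 - 1/14) = 18*(-113/14) = -1017/7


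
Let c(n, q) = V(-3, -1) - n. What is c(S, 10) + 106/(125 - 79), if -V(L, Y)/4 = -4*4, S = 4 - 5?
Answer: 1548/23 ≈ 67.304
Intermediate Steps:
S = -1
V(L, Y) = 64 (V(L, Y) = -(-16)*4 = -4*(-16) = 64)
c(n, q) = 64 - n
c(S, 10) + 106/(125 - 79) = (64 - 1*(-1)) + 106/(125 - 79) = (64 + 1) + 106/46 = 65 + (1/46)*106 = 65 + 53/23 = 1548/23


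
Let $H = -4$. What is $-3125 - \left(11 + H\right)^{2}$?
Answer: $-3174$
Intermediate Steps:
$-3125 - \left(11 + H\right)^{2} = -3125 - \left(11 - 4\right)^{2} = -3125 - 7^{2} = -3125 - 49 = -3174$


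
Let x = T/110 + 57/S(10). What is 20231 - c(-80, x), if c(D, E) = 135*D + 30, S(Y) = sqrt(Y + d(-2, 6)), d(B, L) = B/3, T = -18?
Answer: 31001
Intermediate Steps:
d(B, L) = B/3 (d(B, L) = B*(1/3) = B/3)
S(Y) = sqrt(-2/3 + Y) (S(Y) = sqrt(Y + (1/3)*(-2)) = sqrt(Y - 2/3) = sqrt(-2/3 + Y))
x = -9/55 + 57*sqrt(21)/14 (x = -18/110 + 57/((sqrt(-6 + 9*10)/3)) = -18*1/110 + 57/((sqrt(-6 + 90)/3)) = -9/55 + 57/((sqrt(84)/3)) = -9/55 + 57/(((2*sqrt(21))/3)) = -9/55 + 57/((2*sqrt(21)/3)) = -9/55 + 57*(sqrt(21)/14) = -9/55 + 57*sqrt(21)/14 ≈ 18.494)
c(D, E) = 30 + 135*D
20231 - c(-80, x) = 20231 - (30 + 135*(-80)) = 20231 - (30 - 10800) = 20231 - 1*(-10770) = 20231 + 10770 = 31001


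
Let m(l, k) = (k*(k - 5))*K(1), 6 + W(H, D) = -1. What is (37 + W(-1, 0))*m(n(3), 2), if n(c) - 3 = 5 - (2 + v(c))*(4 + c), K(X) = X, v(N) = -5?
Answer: -180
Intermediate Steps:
W(H, D) = -7 (W(H, D) = -6 - 1 = -7)
n(c) = 20 + 3*c (n(c) = 3 + (5 - (2 - 5)*(4 + c)) = 3 + (5 - (-3)*(4 + c)) = 3 + (5 - (-12 - 3*c)) = 3 + (5 + (12 + 3*c)) = 3 + (17 + 3*c) = 20 + 3*c)
m(l, k) = k*(-5 + k) (m(l, k) = (k*(k - 5))*1 = (k*(-5 + k))*1 = k*(-5 + k))
(37 + W(-1, 0))*m(n(3), 2) = (37 - 7)*(2*(-5 + 2)) = 30*(2*(-3)) = 30*(-6) = -180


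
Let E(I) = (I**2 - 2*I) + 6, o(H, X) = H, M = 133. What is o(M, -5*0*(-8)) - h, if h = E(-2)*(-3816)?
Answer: 53557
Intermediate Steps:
E(I) = 6 + I**2 - 2*I
h = -53424 (h = (6 + (-2)**2 - 2*(-2))*(-3816) = (6 + 4 + 4)*(-3816) = 14*(-3816) = -53424)
o(M, -5*0*(-8)) - h = 133 - 1*(-53424) = 133 + 53424 = 53557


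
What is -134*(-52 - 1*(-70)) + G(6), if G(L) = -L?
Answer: -2418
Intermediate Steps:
-134*(-52 - 1*(-70)) + G(6) = -134*(-52 - 1*(-70)) - 1*6 = -134*(-52 + 70) - 6 = -134*18 - 6 = -2412 - 6 = -2418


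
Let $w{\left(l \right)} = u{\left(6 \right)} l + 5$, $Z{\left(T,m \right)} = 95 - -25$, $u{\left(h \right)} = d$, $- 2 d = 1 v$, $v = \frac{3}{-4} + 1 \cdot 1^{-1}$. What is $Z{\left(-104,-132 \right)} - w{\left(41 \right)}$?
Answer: $\frac{961}{8} \approx 120.13$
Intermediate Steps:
$v = \frac{1}{4}$ ($v = 3 \left(- \frac{1}{4}\right) + 1 \cdot 1 = - \frac{3}{4} + 1 = \frac{1}{4} \approx 0.25$)
$d = - \frac{1}{8}$ ($d = - \frac{1 \cdot \frac{1}{4}}{2} = \left(- \frac{1}{2}\right) \frac{1}{4} = - \frac{1}{8} \approx -0.125$)
$u{\left(h \right)} = - \frac{1}{8}$
$Z{\left(T,m \right)} = 120$ ($Z{\left(T,m \right)} = 95 + 25 = 120$)
$w{\left(l \right)} = 5 - \frac{l}{8}$ ($w{\left(l \right)} = - \frac{l}{8} + 5 = 5 - \frac{l}{8}$)
$Z{\left(-104,-132 \right)} - w{\left(41 \right)} = 120 - \left(5 - \frac{41}{8}\right) = 120 - - \frac{1}{8} = 120 + \frac{1}{8} = \frac{961}{8}$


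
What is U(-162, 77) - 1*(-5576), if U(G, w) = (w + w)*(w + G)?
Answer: -7514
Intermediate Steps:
U(G, w) = 2*w*(G + w) (U(G, w) = (2*w)*(G + w) = 2*w*(G + w))
U(-162, 77) - 1*(-5576) = 2*77*(-162 + 77) - 1*(-5576) = 2*77*(-85) + 5576 = -13090 + 5576 = -7514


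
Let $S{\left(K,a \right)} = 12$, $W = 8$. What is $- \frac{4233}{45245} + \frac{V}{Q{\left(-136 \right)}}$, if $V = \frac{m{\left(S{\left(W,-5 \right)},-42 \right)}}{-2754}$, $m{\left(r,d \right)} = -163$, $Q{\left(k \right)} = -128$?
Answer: $- \frac{1499558231}{15949405440} \approx -0.09402$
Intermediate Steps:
$V = \frac{163}{2754}$ ($V = - \frac{163}{-2754} = \left(-163\right) \left(- \frac{1}{2754}\right) = \frac{163}{2754} \approx 0.059187$)
$- \frac{4233}{45245} + \frac{V}{Q{\left(-136 \right)}} = - \frac{4233}{45245} + \frac{163}{2754 \left(-128\right)} = \left(-4233\right) \frac{1}{45245} + \frac{163}{2754} \left(- \frac{1}{128}\right) = - \frac{4233}{45245} - \frac{163}{352512} = - \frac{1499558231}{15949405440}$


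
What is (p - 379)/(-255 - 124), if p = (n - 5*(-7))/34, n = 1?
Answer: 6425/6443 ≈ 0.99721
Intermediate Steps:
p = 18/17 (p = (1 - 5*(-7))/34 = (1 + 35)*(1/34) = 36*(1/34) = 18/17 ≈ 1.0588)
(p - 379)/(-255 - 124) = (18/17 - 379)/(-255 - 124) = -6425/17/(-379) = -6425/17*(-1/379) = 6425/6443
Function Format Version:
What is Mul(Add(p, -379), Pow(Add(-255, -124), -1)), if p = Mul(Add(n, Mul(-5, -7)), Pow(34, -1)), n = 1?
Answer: Rational(6425, 6443) ≈ 0.99721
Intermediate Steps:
p = Rational(18, 17) (p = Mul(Add(1, Mul(-5, -7)), Pow(34, -1)) = Mul(Add(1, 35), Rational(1, 34)) = Mul(36, Rational(1, 34)) = Rational(18, 17) ≈ 1.0588)
Mul(Add(p, -379), Pow(Add(-255, -124), -1)) = Mul(Add(Rational(18, 17), -379), Pow(Add(-255, -124), -1)) = Mul(Rational(-6425, 17), Pow(-379, -1)) = Mul(Rational(-6425, 17), Rational(-1, 379)) = Rational(6425, 6443)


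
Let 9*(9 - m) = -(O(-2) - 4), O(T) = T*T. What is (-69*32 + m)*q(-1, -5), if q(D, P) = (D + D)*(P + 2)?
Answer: -13194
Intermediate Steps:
O(T) = T²
m = 9 (m = 9 - (-1)*((-2)² - 4)/9 = 9 - (-1)*(4 - 4)/9 = 9 - (-1)*0/9 = 9 - ⅑*0 = 9 + 0 = 9)
q(D, P) = 2*D*(2 + P) (q(D, P) = (2*D)*(2 + P) = 2*D*(2 + P))
(-69*32 + m)*q(-1, -5) = (-69*32 + 9)*(2*(-1)*(2 - 5)) = (-2208 + 9)*(2*(-1)*(-3)) = -2199*6 = -13194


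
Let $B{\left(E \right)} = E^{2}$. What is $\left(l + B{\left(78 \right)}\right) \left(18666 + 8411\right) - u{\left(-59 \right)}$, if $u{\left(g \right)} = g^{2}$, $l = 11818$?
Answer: $484728973$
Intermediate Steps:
$\left(l + B{\left(78 \right)}\right) \left(18666 + 8411\right) - u{\left(-59 \right)} = \left(11818 + 78^{2}\right) \left(18666 + 8411\right) - \left(-59\right)^{2} = \left(11818 + 6084\right) 27077 - 3481 = 17902 \cdot 27077 - 3481 = 484732454 - 3481 = 484728973$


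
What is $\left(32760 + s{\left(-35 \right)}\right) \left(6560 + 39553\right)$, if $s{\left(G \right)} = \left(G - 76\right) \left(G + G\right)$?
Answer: $1868959890$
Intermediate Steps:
$s{\left(G \right)} = 2 G \left(-76 + G\right)$ ($s{\left(G \right)} = \left(-76 + G\right) 2 G = 2 G \left(-76 + G\right)$)
$\left(32760 + s{\left(-35 \right)}\right) \left(6560 + 39553\right) = \left(32760 + 2 \left(-35\right) \left(-76 - 35\right)\right) \left(6560 + 39553\right) = \left(32760 + 2 \left(-35\right) \left(-111\right)\right) 46113 = \left(32760 + 7770\right) 46113 = 40530 \cdot 46113 = 1868959890$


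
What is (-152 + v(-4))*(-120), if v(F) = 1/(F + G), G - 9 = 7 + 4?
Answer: 36465/2 ≈ 18233.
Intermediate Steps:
G = 20 (G = 9 + (7 + 4) = 9 + 11 = 20)
v(F) = 1/(20 + F) (v(F) = 1/(F + 20) = 1/(20 + F))
(-152 + v(-4))*(-120) = (-152 + 1/(20 - 4))*(-120) = (-152 + 1/16)*(-120) = -2431/16*(-120) = 36465/2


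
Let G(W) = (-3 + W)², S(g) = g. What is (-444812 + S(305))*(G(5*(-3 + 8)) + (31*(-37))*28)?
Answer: 14060645424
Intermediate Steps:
(-444812 + S(305))*(G(5*(-3 + 8)) + (31*(-37))*28) = (-444812 + 305)*((-3 + 5*(-3 + 8))² + (31*(-37))*28) = -444507*((-3 + 5*5)² - 1147*28) = -444507*((-3 + 25)² - 32116) = -444507*(22² - 32116) = -444507*(484 - 32116) = -444507*(-31632) = 14060645424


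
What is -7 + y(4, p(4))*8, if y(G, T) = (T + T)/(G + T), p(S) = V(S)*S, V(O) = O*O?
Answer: 137/17 ≈ 8.0588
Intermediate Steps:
V(O) = O**2
p(S) = S**3 (p(S) = S**2*S = S**3)
y(G, T) = 2*T/(G + T) (y(G, T) = (2*T)/(G + T) = 2*T/(G + T))
-7 + y(4, p(4))*8 = -7 + (2*4**3/(4 + 4**3))*8 = -7 + (2*64/(4 + 64))*8 = -7 + (2*64/68)*8 = -7 + (2*64*(1/68))*8 = -7 + (32/17)*8 = -7 + 256/17 = 137/17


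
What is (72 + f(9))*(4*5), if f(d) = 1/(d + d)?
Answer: 12970/9 ≈ 1441.1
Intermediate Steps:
f(d) = 1/(2*d)
(72 + f(9))*(4*5) = (72 + (1/2)/9)*(4*5) = (72 + (1/2)*(1/9))*20 = (72 + 1/18)*20 = (1297/18)*20 = 12970/9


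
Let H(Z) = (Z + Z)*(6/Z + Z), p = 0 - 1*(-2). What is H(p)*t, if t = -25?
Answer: -500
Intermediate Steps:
p = 2 (p = 0 + 2 = 2)
H(Z) = 2*Z*(Z + 6/Z) (H(Z) = (2*Z)*(Z + 6/Z) = 2*Z*(Z + 6/Z))
H(p)*t = (12 + 2*2²)*(-25) = (12 + 2*4)*(-25) = (12 + 8)*(-25) = 20*(-25) = -500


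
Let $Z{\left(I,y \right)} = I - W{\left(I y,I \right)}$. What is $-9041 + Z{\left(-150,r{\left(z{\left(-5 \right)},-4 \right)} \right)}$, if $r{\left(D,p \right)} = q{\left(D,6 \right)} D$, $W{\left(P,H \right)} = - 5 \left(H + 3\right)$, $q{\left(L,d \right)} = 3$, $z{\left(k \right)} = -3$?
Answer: $-9926$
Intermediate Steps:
$W{\left(P,H \right)} = -15 - 5 H$ ($W{\left(P,H \right)} = - 5 \left(3 + H\right) = -15 - 5 H$)
$r{\left(D,p \right)} = 3 D$
$Z{\left(I,y \right)} = 15 + 6 I$ ($Z{\left(I,y \right)} = I - \left(-15 - 5 I\right) = I + \left(15 + 5 I\right) = 15 + 6 I$)
$-9041 + Z{\left(-150,r{\left(z{\left(-5 \right)},-4 \right)} \right)} = -9041 + \left(15 + 6 \left(-150\right)\right) = -9041 + \left(15 - 900\right) = -9041 - 885 = -9926$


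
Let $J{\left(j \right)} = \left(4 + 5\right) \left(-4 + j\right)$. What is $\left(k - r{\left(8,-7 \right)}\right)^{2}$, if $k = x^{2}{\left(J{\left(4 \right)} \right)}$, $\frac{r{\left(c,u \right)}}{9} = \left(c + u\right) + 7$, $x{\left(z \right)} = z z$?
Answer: $5184$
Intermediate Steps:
$J{\left(j \right)} = -36 + 9 j$ ($J{\left(j \right)} = 9 \left(-4 + j\right) = -36 + 9 j$)
$x{\left(z \right)} = z^{2}$
$r{\left(c,u \right)} = 63 + 9 c + 9 u$ ($r{\left(c,u \right)} = 9 \left(\left(c + u\right) + 7\right) = 9 \left(7 + c + u\right) = 63 + 9 c + 9 u$)
$k = 0$ ($k = \left(\left(-36 + 9 \cdot 4\right)^{2}\right)^{2} = \left(\left(-36 + 36\right)^{2}\right)^{2} = \left(0^{2}\right)^{2} = 0^{2} = 0$)
$\left(k - r{\left(8,-7 \right)}\right)^{2} = \left(0 - \left(63 + 9 \cdot 8 + 9 \left(-7\right)\right)\right)^{2} = \left(0 - \left(63 + 72 - 63\right)\right)^{2} = \left(0 - 72\right)^{2} = \left(-72\right)^{2} = 5184$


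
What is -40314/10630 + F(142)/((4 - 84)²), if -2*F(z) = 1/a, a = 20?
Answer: -1032039463/272128000 ≈ -3.7925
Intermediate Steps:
F(z) = -1/40 (F(z) = -½/20 = -½*1/20 = -1/40)
-40314/10630 + F(142)/((4 - 84)²) = -40314/10630 - 1/(40*(4 - 84)²) = -40314*1/10630 - 1/(40*((-80)²)) = -20157/5315 - 1/40/6400 = -20157/5315 - 1/40*1/6400 = -20157/5315 - 1/256000 = -1032039463/272128000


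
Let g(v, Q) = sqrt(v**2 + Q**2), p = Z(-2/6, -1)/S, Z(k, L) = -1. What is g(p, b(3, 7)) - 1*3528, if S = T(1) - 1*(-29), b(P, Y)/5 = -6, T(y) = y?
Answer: -3528 + sqrt(810001)/30 ≈ -3498.0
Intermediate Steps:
b(P, Y) = -30 (b(P, Y) = 5*(-6) = -30)
S = 30 (S = 1 - 1*(-29) = 1 + 29 = 30)
p = -1/30 ≈ -0.033333
g(v, Q) = sqrt(Q**2 + v**2)
g(p, b(3, 7)) - 1*3528 = sqrt((-30)**2 + (-1/30)**2) - 1*3528 = sqrt(900 + 1/900) - 3528 = sqrt(810001/900) - 3528 = sqrt(810001)/30 - 3528 = -3528 + sqrt(810001)/30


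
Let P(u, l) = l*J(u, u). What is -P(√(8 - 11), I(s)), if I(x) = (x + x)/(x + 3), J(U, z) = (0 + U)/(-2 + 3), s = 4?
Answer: -8*I*√3/7 ≈ -1.9795*I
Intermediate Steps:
J(U, z) = U (J(U, z) = U/1 = U*1 = U)
I(x) = 2*x/(3 + x) (I(x) = (2*x)/(3 + x) = 2*x/(3 + x))
P(u, l) = l*u
-P(√(8 - 11), I(s)) = -2*4/(3 + 4)*√(8 - 11) = -2*4/7*√(-3) = -2*4*(⅐)*I*√3 = -8*I*√3/7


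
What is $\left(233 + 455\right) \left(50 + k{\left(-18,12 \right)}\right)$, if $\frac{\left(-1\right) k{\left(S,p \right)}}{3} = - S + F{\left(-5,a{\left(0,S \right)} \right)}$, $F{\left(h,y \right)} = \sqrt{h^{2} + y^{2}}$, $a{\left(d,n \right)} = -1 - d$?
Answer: $-2752 - 2064 \sqrt{26} \approx -13276.0$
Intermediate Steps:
$k{\left(S,p \right)} = - 3 \sqrt{26} + 3 S$ ($k{\left(S,p \right)} = - 3 \left(- S + \sqrt{\left(-5\right)^{2} + \left(-1 - 0\right)^{2}}\right) = - 3 \left(- S + \sqrt{25 + \left(-1 + 0\right)^{2}}\right) = - 3 \left(- S + \sqrt{25 + \left(-1\right)^{2}}\right) = - 3 \left(- S + \sqrt{25 + 1}\right) = - 3 \left(- S + \sqrt{26}\right) = - 3 \left(\sqrt{26} - S\right) = - 3 \sqrt{26} + 3 S$)
$\left(233 + 455\right) \left(50 + k{\left(-18,12 \right)}\right) = \left(233 + 455\right) \left(50 - \left(54 + 3 \sqrt{26}\right)\right) = 688 \left(50 - \left(54 + 3 \sqrt{26}\right)\right) = 688 \left(-4 - 3 \sqrt{26}\right) = -2752 - 2064 \sqrt{26}$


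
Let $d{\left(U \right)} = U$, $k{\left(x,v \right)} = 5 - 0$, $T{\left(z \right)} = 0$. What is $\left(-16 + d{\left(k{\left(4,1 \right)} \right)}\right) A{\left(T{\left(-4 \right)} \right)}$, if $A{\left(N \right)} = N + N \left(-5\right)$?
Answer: $0$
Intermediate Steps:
$k{\left(x,v \right)} = 5$ ($k{\left(x,v \right)} = 5 + 0 = 5$)
$A{\left(N \right)} = - 4 N$ ($A{\left(N \right)} = N - 5 N = - 4 N$)
$\left(-16 + d{\left(k{\left(4,1 \right)} \right)}\right) A{\left(T{\left(-4 \right)} \right)} = \left(-16 + 5\right) \left(\left(-4\right) 0\right) = \left(-11\right) 0 = 0$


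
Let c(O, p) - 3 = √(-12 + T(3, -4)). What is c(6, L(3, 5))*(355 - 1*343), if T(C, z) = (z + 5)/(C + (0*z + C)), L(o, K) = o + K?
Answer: 36 + 2*I*√426 ≈ 36.0 + 41.28*I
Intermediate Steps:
L(o, K) = K + o
T(C, z) = (5 + z)/(2*C) (T(C, z) = (5 + z)/(C + (0 + C)) = (5 + z)/(C + C) = (5 + z)/((2*C)) = (5 + z)*(1/(2*C)) = (5 + z)/(2*C))
c(O, p) = 3 + I*√426/6 (c(O, p) = 3 + √(-12 + (½)*(5 - 4)/3) = 3 + √(-12 + (½)*(⅓)*1) = 3 + √(-12 + ⅙) = 3 + √(-71/6) = 3 + I*√426/6)
c(6, L(3, 5))*(355 - 1*343) = (3 + I*√426/6)*(355 - 1*343) = (3 + I*√426/6)*(355 - 343) = (3 + I*√426/6)*12 = 36 + 2*I*√426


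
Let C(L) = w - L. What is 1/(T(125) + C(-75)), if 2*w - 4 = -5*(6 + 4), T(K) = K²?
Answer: 1/15677 ≈ 6.3788e-5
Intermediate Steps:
w = -23 (w = 2 + (-5*(6 + 4))/2 = 2 + (-5*10)/2 = 2 + (½)*(-50) = 2 - 25 = -23)
C(L) = -23 - L
1/(T(125) + C(-75)) = 1/(125² + (-23 - 1*(-75))) = 1/(15625 + (-23 + 75)) = 1/(15625 + 52) = 1/15677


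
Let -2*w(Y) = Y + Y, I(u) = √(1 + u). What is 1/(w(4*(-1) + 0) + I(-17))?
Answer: ⅛ - I/8 ≈ 0.125 - 0.125*I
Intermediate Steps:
w(Y) = -Y (w(Y) = -(Y + Y)/2 = -Y)
1/(w(4*(-1) + 0) + I(-17)) = 1/(-(4*(-1) + 0) + √(1 - 17)) = 1/(-(-4 + 0) + √(-16)) = 1/(-1*(-4) + 4*I) = 1/(4 + 4*I) = (4 - 4*I)/32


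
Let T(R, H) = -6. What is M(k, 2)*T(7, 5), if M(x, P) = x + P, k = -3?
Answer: 6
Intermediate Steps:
M(x, P) = P + x
M(k, 2)*T(7, 5) = (2 - 3)*(-6) = -1*(-6) = 6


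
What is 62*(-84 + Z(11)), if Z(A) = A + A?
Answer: -3844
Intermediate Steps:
Z(A) = 2*A
62*(-84 + Z(11)) = 62*(-84 + 2*11) = 62*(-84 + 22) = 62*(-62) = -3844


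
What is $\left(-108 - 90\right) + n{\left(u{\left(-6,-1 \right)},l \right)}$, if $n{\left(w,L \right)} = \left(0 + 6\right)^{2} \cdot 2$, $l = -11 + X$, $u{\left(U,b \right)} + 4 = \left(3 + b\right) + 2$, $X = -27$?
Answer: $-126$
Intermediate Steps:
$u{\left(U,b \right)} = 1 + b$ ($u{\left(U,b \right)} = -4 + \left(\left(3 + b\right) + 2\right) = -4 + \left(5 + b\right) = 1 + b$)
$l = -38$ ($l = -11 - 27 = -38$)
$n{\left(w,L \right)} = 72$ ($n{\left(w,L \right)} = 6^{2} \cdot 2 = 36 \cdot 2 = 72$)
$\left(-108 - 90\right) + n{\left(u{\left(-6,-1 \right)},l \right)} = \left(-108 - 90\right) + 72 = -198 + 72 = -126$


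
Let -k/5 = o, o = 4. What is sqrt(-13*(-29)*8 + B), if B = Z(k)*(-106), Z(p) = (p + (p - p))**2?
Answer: 6*I*sqrt(1094) ≈ 198.45*I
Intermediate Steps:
k = -20 (k = -5*4 = -20)
Z(p) = p**2 (Z(p) = (p + 0)**2 = p**2)
B = -42400 (B = (-20)**2*(-106) = 400*(-106) = -42400)
sqrt(-13*(-29)*8 + B) = sqrt(-13*(-29)*8 - 42400) = sqrt(377*8 - 42400) = sqrt(3016 - 42400) = sqrt(-39384) = 6*I*sqrt(1094)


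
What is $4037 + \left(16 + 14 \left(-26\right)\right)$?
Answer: $3689$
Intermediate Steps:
$4037 + \left(16 + 14 \left(-26\right)\right) = 4037 + \left(16 - 364\right) = 4037 - 348 = 3689$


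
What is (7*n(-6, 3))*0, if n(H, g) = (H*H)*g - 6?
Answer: 0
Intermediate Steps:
n(H, g) = -6 + g*H**2 (n(H, g) = H**2*g - 6 = g*H**2 - 6 = -6 + g*H**2)
(7*n(-6, 3))*0 = (7*(-6 + 3*(-6)**2))*0 = (7*(-6 + 3*36))*0 = (7*(-6 + 108))*0 = (7*102)*0 = 714*0 = 0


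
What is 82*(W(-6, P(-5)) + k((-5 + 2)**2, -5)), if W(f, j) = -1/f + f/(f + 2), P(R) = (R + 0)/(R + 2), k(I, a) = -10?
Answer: -2050/3 ≈ -683.33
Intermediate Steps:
P(R) = R/(2 + R)
W(f, j) = -1/f + f/(2 + f)
82*(W(-6, P(-5)) + k((-5 + 2)**2, -5)) = 82*((-2 + (-6)**2 - 1*(-6))/((-6)*(2 - 6)) - 10) = 82*(-1/6*(-2 + 36 + 6)/(-4) - 10) = 82*(-1/6*(-1/4)*40 - 10) = 82*(5/3 - 10) = 82*(-25/3) = -2050/3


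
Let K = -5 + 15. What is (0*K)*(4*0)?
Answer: 0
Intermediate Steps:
K = 10
(0*K)*(4*0) = (0*10)*(4*0) = 0*0 = 0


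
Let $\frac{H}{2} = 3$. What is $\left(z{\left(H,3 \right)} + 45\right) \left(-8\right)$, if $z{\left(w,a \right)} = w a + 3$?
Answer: $-528$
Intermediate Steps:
$H = 6$ ($H = 2 \cdot 3 = 6$)
$z{\left(w,a \right)} = 3 + a w$ ($z{\left(w,a \right)} = a w + 3 = 3 + a w$)
$\left(z{\left(H,3 \right)} + 45\right) \left(-8\right) = \left(\left(3 + 3 \cdot 6\right) + 45\right) \left(-8\right) = \left(\left(3 + 18\right) + 45\right) \left(-8\right) = \left(21 + 45\right) \left(-8\right) = 66 \left(-8\right) = -528$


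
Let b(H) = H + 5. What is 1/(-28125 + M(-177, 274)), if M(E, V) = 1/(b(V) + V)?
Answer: -553/15553124 ≈ -3.5556e-5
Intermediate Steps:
b(H) = 5 + H
M(E, V) = 1/(5 + 2*V) (M(E, V) = 1/((5 + V) + V) = 1/(5 + 2*V))
1/(-28125 + M(-177, 274)) = 1/(-28125 + 1/(5 + 2*274)) = 1/(-28125 + 1/(5 + 548)) = 1/(-28125 + 1/553) = 1/(-15553124/553) = -553/15553124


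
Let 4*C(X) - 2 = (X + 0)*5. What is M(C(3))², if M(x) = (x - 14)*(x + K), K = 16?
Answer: 9979281/256 ≈ 38982.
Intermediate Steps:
C(X) = ½ + 5*X/4 (C(X) = ½ + ((X + 0)*5)/4 = ½ + (X*5)/4 = ½ + (5*X)/4 = ½ + 5*X/4)
M(x) = (-14 + x)*(16 + x) (M(x) = (x - 14)*(x + 16) = (-14 + x)*(16 + x))
M(C(3))² = (-224 + (½ + (5/4)*3)² + 2*(½ + (5/4)*3))² = (-224 + (½ + 15/4)² + 2*(½ + 15/4))² = (-224 + (17/4)² + 2*(17/4))² = (-224 + 289/16 + 17/2)² = (-3159/16)² = 9979281/256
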